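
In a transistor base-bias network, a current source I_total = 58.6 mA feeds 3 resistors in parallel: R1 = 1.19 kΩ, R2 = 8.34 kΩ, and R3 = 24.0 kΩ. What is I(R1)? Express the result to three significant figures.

I ≈ 49.1 mA

Conductances: ΣG = 1/1.19 + 1/8.34 + 1/24.0 = 1.002 (1/kΩ).
Current divider: I(R1) = I_total · G_k/ΣG = 58.6 × (0.8403/1.002) = 58.6 × 0.8387 = 49.15 mA.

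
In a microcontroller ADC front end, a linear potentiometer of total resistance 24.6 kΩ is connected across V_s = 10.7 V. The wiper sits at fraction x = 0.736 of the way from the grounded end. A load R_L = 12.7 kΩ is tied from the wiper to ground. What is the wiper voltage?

V_out ≈ 5.72 V

Lower segment x·R_p = 18.11 kΩ; upper segment (1−x)·R_p = 6.494 kΩ.
(x·R_p) ‖ R_L = 7.464 kΩ.
Then V_out = V_s · 7.464/(6.494 + 7.464) = 5.722 V.
(Unloaded: V_out = x·V_s = 7.88 V.)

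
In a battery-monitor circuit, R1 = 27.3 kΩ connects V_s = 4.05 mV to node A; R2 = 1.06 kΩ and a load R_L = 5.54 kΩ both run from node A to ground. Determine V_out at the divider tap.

The load sits in parallel with R2, giving an effective lower resistance R2' = R2·R_L/(R2+R_L) = 0.8898 kΩ.
Then V_out = V_s · R2'/(R1 + R2') = 4.05 × 0.8898/28.19 = 0.1278 mV.
(Unloaded it would be 0.151 mV; the load pulls it down.)

V_out ≈ 0.128 mV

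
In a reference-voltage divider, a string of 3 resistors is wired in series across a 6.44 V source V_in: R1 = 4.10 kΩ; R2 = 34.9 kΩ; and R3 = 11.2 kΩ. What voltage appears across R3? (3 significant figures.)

V ≈ 1.44 V

Total series resistance ΣR = 4.10 + 34.9 + 11.2 = 50.20 kΩ.
V = V_in · R/ΣR = 6.44 × 0.2231 = 1.437 V.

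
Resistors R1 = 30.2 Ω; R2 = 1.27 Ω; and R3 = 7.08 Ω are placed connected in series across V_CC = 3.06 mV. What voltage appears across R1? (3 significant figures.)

V ≈ 2.40 mV

ΣR = 30.2 + 1.27 + 7.08 = 38.55 Ω.
By the voltage-divider rule, V = 3.06 × 30.20/38.55 = 2.397 mV.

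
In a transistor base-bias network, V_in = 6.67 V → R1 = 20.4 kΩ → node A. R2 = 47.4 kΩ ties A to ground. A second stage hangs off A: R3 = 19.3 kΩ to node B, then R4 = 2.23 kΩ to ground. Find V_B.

The second stage (R3 + R4 = 21.53 kΩ) loads node A in parallel with R2.
Effective lower resistance at A: R2 ‖ 21.53 = 14.81 kΩ.
V_A = 6.67 × 14.81/(20.4 + 14.81) = 2.805 V.
Then the unloaded second divider: V_B = V_A × R4/(R3+R4) = 2.805 × 0.1036 = 0.2905 V.

V_B ≈ 0.291 V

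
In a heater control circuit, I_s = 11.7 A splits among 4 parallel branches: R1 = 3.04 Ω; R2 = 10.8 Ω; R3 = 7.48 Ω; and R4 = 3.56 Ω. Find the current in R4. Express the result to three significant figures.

Conductances: ΣG = 1/3.04 + 1/10.8 + 1/7.48 + 1/3.56 = 0.8361 (1/Ω).
By the current-divider rule, I = I_s · G_k/ΣG = 11.7 × 0.3360 = 3.931 A.

I ≈ 3.93 A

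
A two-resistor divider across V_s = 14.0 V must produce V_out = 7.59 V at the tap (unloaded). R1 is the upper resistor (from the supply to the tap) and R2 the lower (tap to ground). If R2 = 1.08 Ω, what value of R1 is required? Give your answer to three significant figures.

R1 ≈ 0.912 Ω

Required fraction k = V_out/V_s = 0.5421.
Rearranging, R1 = R2·(1−k)/k = 1.08 × 0.8445 = 0.9121 Ω.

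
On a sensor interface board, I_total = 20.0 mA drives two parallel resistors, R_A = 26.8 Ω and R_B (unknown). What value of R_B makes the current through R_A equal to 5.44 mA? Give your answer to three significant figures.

R_B ≈ 10.0 Ω

The fraction through R_A equals R_B/(R_A+R_B).
5.44/20.0 = R_B/(R_A + R_B) → R_B = R_A · (0.2720)/(1 − 0.2720) = 26.8 × 0.3736 = 10.01 Ω.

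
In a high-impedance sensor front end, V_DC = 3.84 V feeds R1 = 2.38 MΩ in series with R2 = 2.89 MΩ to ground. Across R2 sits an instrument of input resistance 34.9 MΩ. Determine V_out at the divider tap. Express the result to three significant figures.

First combine the lower leg with the load: R2 ‖ R_L = 2.669 MΩ.
Then V_out = V_DC · R2'/(R1 + R2') = 3.84 × 2.669/5.049 = 2.030 V.

V_out ≈ 2.03 V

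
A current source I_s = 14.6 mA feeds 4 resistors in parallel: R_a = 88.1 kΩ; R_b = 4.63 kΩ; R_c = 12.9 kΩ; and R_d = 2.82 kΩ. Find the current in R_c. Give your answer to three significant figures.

I ≈ 1.72 mA

Total conductance ΣG = 1/88.1 + 1/4.63 + 1/12.9 + 1/2.82 = 0.6595 (units of 1/kΩ).
By the current-divider rule, I = I_s · G_k/ΣG = 14.6 × 0.1175 = 1.716 mA.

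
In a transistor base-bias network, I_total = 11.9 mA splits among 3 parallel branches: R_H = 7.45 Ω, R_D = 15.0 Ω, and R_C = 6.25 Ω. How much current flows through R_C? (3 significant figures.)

I ≈ 5.28 mA

Total conductance ΣG = 1/7.45 + 1/15.0 + 1/6.25 = 0.3609 (units of 1/Ω).
Current divider: I(R_C) = I_total · G_k/ΣG = 11.9 × (0.1600/0.3609) = 11.9 × 0.4433 = 5.276 mA.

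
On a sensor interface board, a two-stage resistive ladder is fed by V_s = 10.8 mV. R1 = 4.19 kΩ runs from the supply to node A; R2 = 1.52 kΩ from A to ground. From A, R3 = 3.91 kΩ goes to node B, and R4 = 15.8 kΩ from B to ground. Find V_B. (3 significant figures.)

Looking into the second stage from A: R3 + R4 = 19.71 kΩ appears in parallel with R2.
R2 ‖ (R3+R4) = 1.411 kΩ.
V_A = 10.8 × 1.411/(4.19 + 1.411) = 2.721 mV.
V_B = V_A × 0.8016 = 2.181 mV.

V_B ≈ 2.18 mV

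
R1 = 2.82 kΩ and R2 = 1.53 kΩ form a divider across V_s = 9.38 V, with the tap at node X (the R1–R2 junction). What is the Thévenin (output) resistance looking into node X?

R_th ≈ 0.992 kΩ

Looking into X with the source shorted: R_th = R1·R2/(R1+R2) = 2.820 × 1.53/4.350 = 0.9919 kΩ.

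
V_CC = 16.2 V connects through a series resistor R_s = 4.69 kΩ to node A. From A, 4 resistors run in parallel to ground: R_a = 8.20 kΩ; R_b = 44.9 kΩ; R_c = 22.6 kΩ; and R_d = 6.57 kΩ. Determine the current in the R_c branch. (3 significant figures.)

Equivalent of the parallel group: R_p = 2.935 kΩ.
V_A by voltage divider: V_A = 16.2 × 2.935/(4.69 + 2.935) = 6.236 V.
I(R_c) = V_A / R_c = 6.236/22.6 = 0.2759 mA.

I ≈ 0.276 mA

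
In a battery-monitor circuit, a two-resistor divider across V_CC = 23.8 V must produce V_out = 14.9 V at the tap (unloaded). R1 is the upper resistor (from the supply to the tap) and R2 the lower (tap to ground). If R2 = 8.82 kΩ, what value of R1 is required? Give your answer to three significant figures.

R1 ≈ 5.27 kΩ

Required fraction k = V_out/V_CC = 0.6261.
Rearranging, R1 = R2·(1−k)/k = 8.82 × 0.5973 = 5.268 kΩ.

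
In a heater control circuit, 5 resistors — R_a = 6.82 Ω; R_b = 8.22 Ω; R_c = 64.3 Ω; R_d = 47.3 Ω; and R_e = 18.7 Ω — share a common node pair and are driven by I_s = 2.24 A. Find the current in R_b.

Total conductance ΣG = 1/6.82 + 1/8.22 + 1/64.3 + 1/47.3 + 1/18.7 = 0.3585 (units of 1/Ω).
Current divider: I(R_b) = I_s · G_k/ΣG = 2.24 × (0.1217/0.3585) = 2.24 × 0.3394 = 0.7602 A.

I ≈ 0.760 A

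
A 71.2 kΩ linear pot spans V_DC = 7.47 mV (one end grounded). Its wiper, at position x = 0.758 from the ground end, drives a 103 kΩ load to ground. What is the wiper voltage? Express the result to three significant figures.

Split the track: R_lower = x·R_p = 53.97 kΩ, R_upper = (1−x)·R_p = 17.23 kΩ.
R_L loads the lower segment: effective lower R = 35.41 kΩ.
Loaded-divider output: V_out = 7.47 × 0.6727 = 5.025 mV.

V_out ≈ 5.03 mV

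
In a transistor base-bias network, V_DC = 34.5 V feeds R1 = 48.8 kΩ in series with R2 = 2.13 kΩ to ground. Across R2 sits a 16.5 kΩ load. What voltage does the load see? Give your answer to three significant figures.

The load sits in parallel with R2, giving an effective lower resistance R2' = R2·R_L/(R2+R_L) = 1.886 kΩ.
Now apply the divider: V_out = 34.5 × 0.03722 = 1.284 V.

V_out ≈ 1.28 V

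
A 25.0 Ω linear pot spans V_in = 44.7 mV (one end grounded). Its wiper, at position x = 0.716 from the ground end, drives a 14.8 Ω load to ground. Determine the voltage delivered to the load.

V_out ≈ 23.8 mV

Lower segment x·R_p = 17.90 Ω; upper segment (1−x)·R_p = 7.100 Ω.
(x·R_p) ‖ R_L = 8.102 Ω.
Then V_out = V_in · 8.102/(7.100 + 8.102) = 23.82 mV.
(Unloaded: V_out = x·V_in = 32.0 mV.)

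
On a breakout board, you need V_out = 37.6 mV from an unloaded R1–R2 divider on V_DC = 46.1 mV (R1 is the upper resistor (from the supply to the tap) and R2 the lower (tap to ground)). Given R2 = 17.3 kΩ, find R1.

R1 ≈ 3.91 kΩ

The divider ratio is R2/(R1+R2) = 37.6/46.1 = 0.8156.
R1 = R2·(1/k − 1) = 17.3 × 0.2261 = 3.911 kΩ.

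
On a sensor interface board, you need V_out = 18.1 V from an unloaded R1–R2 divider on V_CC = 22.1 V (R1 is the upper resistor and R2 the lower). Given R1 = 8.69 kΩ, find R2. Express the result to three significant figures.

R2 ≈ 39.3 kΩ

The divider ratio is R2/(R1+R2) = 18.1/22.1 = 0.8190.
R2 = R1 · 0.8190/(1 − 0.8190) = 39.32 kΩ.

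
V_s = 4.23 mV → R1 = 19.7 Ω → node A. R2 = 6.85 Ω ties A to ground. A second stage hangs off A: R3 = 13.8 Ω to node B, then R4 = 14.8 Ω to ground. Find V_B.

The second stage (R3 + R4 = 28.60 Ω) loads node A in parallel with R2.
R2 ‖ (R3+R4) = 5.526 Ω.
V_A = 4.23 × 5.526/(19.7 + 5.526) = 0.9267 mV.
V_B = V_A × 0.5175 = 0.4795 mV.

V_B ≈ 0.480 mV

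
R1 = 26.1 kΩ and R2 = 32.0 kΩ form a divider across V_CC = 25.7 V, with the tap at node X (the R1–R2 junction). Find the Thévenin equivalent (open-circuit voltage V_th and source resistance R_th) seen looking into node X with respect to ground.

V_th ≈ 14.2 V, R_th ≈ 14.4 kΩ

With X open, the divider is unloaded: V_th = 25.7 × 32.0/58.10 = 14.15 V.
Zeroing V_CC shorts the top of R1 to ground, so R_th = R1 ‖ R2 = 14.38 kΩ.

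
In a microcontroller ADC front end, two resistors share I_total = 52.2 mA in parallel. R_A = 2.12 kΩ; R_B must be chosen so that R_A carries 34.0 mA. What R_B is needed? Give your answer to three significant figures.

R_B ≈ 3.96 kΩ

In a two-way split, I_A/I_total = R_B/(R_A + R_B).
With f = 0.6513, R_B = R_A · f/(1−f) = 2.12 × 1.868 = 3.960 kΩ.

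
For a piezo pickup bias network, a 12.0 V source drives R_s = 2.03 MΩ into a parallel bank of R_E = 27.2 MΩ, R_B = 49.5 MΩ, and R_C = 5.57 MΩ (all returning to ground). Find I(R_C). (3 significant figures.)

Parallel bank: R_p = 1/(1/27.2 + 1/49.5 + 1/5.57) = 4.228 MΩ.
V_A by voltage divider: V_A = 12.0 × 4.228/(2.03 + 4.228) = 8.108 V.
I(R_C) = V_A / R_C = 8.108/5.57 = 1.456 µA.
(Check via current divider: I_total = 1.917 µA; share G_k/ΣG = 0.7591 → same result.)

I ≈ 1.46 µA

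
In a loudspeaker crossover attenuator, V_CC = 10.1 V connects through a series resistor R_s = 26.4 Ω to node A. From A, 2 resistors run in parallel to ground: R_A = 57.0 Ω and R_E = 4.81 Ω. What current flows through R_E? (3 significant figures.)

I ≈ 0.302 A

Equivalent of the parallel group: R_p = 4.436 Ω.
V_A by voltage divider: V_A = 10.1 × 4.436/(26.4 + 4.436) = 1.453 V.
I(R_E) = V_A / R_E = 1.453/4.81 = 0.3021 A.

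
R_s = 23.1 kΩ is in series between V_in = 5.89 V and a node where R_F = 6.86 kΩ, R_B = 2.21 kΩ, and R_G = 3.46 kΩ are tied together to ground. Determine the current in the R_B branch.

I ≈ 0.124 mA

Equivalent of the parallel group: R_p = 1.127 kΩ.
Node voltage V_A = V_in · R_p/(R_s + R_p) = 5.89 × 0.04652 = 0.2740 V.
Branch current I = V_A/R_B = 0.2740/2.21 = 0.1240 mA.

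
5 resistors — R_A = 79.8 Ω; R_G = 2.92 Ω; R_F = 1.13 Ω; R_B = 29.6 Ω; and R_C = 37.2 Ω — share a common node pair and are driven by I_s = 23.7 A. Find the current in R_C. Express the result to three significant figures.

I ≈ 0.490 A

Total conductance ΣG = 1/79.8 + 1/2.92 + 1/1.13 + 1/29.6 + 1/37.2 = 1.301 (units of 1/Ω).
Current divider: I(R_C) = I_s · G_k/ΣG = 23.7 × (0.02688/1.301) = 23.7 × 0.02067 = 0.4898 A.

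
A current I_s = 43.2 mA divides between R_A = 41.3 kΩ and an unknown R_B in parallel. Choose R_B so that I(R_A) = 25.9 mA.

The fraction through R_A equals R_B/(R_A+R_B).
With f = 0.5995, R_B = R_A · f/(1−f) = 41.3 × 1.497 = 61.83 kΩ.

R_B ≈ 61.8 kΩ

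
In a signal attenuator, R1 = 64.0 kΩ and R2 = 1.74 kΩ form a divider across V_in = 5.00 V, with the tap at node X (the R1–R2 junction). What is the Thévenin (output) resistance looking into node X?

Zeroing V_in shorts the top of R1 to ground, so R_th = R1 ‖ R2 = 1.694 kΩ.

R_th ≈ 1.69 kΩ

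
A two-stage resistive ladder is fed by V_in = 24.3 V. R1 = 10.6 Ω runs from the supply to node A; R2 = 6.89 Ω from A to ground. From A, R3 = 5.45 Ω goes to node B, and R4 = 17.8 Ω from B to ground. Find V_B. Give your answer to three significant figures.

Node A sees R2 in parallel with the series input of stage 2, R3 + R4 = 23.25 Ω.
R2 ‖ (R3+R4) = 5.315 Ω.
First divider: V_A = V_in · 5.315/(10.6 + 5.315) = 8.115 V.
V_B = V_A × 0.7656 = 6.213 V.

V_B ≈ 6.21 V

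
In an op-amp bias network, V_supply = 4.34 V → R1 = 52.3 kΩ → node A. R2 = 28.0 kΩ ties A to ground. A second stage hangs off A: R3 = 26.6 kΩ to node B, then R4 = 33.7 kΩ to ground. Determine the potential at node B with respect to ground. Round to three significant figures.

Looking into the second stage from A: R3 + R4 = 60.30 kΩ appears in parallel with R2.
R2 ‖ (R3+R4) = 19.12 kΩ.
First divider: V_A = V_supply · 19.12/(52.3 + 19.12) = 1.162 V.
Stage 2 is unloaded, so V_B = V_A · R4/(R3+R4) = 1.162 × 33.7/60.30 = 0.6494 V.

V_B ≈ 0.649 V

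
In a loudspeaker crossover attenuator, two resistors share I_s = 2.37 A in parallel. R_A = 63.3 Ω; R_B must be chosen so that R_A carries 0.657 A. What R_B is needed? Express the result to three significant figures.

In a two-way split, I_A/I_s = R_B/(R_A + R_B).
0.657/2.37 = R_B/(R_A + R_B) → R_B = R_A · (0.2772)/(1 − 0.2772) = 63.3 × 0.3835 = 24.28 Ω.

R_B ≈ 24.3 Ω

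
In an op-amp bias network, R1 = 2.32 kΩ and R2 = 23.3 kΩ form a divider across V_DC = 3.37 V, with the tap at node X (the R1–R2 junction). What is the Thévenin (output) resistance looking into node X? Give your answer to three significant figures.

Zeroing V_DC shorts the top of R1 to ground, so R_th = R1 ‖ R2 = 2.110 kΩ.

R_th ≈ 2.11 kΩ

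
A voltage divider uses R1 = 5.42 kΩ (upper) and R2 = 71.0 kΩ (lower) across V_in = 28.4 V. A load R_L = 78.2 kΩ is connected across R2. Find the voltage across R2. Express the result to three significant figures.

V_out ≈ 24.8 V

R2 ‖ R_L = (71.0 × 78.2)/(71.0 + 78.2) = 37.21 kΩ.
Now apply the divider: V_out = 28.4 × 0.8729 = 24.79 V.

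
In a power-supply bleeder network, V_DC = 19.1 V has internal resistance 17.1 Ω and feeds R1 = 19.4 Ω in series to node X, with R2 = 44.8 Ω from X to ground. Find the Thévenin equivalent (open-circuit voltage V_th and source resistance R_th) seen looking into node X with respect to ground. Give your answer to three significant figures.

V_th ≈ 10.5 V, R_th ≈ 20.1 Ω

R1' = 17.1 + 19.4 = 36.50 Ω (source resistance + R1).
With X open, the divider is unloaded: V_th = 19.1 × 44.8/81.30 = 10.52 V.
Looking into X with the source shorted: R_th = R1'·R2/(R1'+R2) = 36.50 × 44.8/81.30 = 20.11 Ω.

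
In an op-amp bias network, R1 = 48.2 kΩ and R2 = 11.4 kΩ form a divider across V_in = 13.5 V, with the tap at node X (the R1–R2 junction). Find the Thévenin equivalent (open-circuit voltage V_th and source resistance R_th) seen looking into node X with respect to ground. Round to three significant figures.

V_th ≈ 2.58 V, R_th ≈ 9.22 kΩ

V_th is the unloaded tap voltage: V_in · R2/(R1+R2) = 13.5 × 0.1913 = 2.582 V.
Looking into X with the source shorted: R_th = R1·R2/(R1+R2) = 48.20 × 11.4/59.60 = 9.219 kΩ.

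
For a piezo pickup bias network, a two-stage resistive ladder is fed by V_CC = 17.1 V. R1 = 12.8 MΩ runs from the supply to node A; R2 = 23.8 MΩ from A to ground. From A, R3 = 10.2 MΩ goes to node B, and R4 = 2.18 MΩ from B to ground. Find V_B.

V_B ≈ 1.17 V

Node A sees R2 in parallel with the series input of stage 2, R3 + R4 = 12.38 MΩ.
Effective lower resistance at A: R2 ‖ 12.38 = 8.144 MΩ.
First divider: V_A = V_CC · 8.144/(12.8 + 8.144) = 6.649 V.
V_B = V_A × 0.1761 = 1.171 V.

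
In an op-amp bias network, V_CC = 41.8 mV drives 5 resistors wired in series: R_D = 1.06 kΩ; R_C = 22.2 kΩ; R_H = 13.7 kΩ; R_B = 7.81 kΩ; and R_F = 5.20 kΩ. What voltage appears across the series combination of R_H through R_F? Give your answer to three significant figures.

Series total: ΣR = 1.06 + 22.2 + 13.7 + 7.81 + 5.20 = 49.97 kΩ.
R_{R_H..R_F} = 13.7 + 7.81 + 5.20 = 26.71 kΩ.
By the voltage-divider rule, V = 41.8 × 26.71/49.97 = 22.34 mV.

V ≈ 22.3 mV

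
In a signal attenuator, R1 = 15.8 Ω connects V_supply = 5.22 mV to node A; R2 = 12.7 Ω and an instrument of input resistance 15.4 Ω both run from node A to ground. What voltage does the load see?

V_out ≈ 1.60 mV

R2 ‖ R_L = (12.7 × 15.4)/(12.7 + 15.4) = 6.960 Ω.
Now apply the divider: V_out = 5.22 × 0.3058 = 1.596 mV.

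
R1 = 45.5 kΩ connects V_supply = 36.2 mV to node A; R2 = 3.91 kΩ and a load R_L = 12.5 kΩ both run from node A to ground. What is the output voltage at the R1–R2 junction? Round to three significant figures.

V_out ≈ 2.22 mV

R2 ‖ R_L = (3.91 × 12.5)/(3.91 + 12.5) = 2.978 kΩ.
Now apply the divider: V_out = 36.2 × 0.06144 = 2.224 mV.
(Unloaded it would be 2.86 mV; the load pulls it down.)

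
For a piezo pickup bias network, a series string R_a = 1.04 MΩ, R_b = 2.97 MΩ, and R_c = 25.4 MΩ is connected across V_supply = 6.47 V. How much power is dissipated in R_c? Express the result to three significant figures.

P ≈ 1.23 µW

Series current I = V_supply/ΣR = 6.47/29.41 = 0.2200 µA.
P = I²R = 0.04840 × 25.4 = 1.229 µW.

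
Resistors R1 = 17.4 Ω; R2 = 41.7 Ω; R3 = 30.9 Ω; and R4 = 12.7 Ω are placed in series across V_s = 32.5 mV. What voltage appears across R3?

Total series resistance ΣR = 17.4 + 41.7 + 30.9 + 12.7 = 102.7 Ω.
V = V_s · R/ΣR = 32.5 × 0.3009 = 9.778 mV.

V ≈ 9.78 mV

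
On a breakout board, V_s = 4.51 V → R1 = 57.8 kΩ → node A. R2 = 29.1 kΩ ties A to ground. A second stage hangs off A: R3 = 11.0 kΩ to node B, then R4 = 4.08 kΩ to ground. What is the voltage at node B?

Node A sees R2 in parallel with the series input of stage 2, R3 + R4 = 15.08 kΩ.
Effective lower resistance at A: R2 ‖ 15.08 = 9.933 kΩ.
V_A = 4.51 × 9.933/(57.8 + 9.933) = 0.6614 V.
V_B = V_A × 0.2706 = 0.1789 V.

V_B ≈ 0.179 V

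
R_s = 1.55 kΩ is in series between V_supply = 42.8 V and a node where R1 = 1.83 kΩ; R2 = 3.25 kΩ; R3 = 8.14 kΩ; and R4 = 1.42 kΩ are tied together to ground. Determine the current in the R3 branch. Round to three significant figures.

Parallel bank: R_p = 1/(1/1.83 + 1/3.25 + 1/8.14 + 1/1.42) = 0.5948 kΩ.
V_A by voltage divider: V_A = 42.8 × 0.5948/(1.55 + 0.5948) = 11.87 V.
Branch current I = V_A/R3 = 11.87/8.14 = 1.458 mA.

I ≈ 1.46 mA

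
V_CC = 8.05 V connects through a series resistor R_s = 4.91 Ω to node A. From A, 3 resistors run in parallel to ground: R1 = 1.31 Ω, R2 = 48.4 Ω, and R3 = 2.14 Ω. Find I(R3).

I ≈ 0.527 A

Combine the parallel branches: R_p = (1/1.31 + 1/48.4 + 1/2.14)⁻¹ = 0.7992 Ω.
V_A = 8.05 × 0.7992/5.709 = 1.127 V.
I(R3) = V_A / R3 = 1.127/2.14 = 0.5266 A.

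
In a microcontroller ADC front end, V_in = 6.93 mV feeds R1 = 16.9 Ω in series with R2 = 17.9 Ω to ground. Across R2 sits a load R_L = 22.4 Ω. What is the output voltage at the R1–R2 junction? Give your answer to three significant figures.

V_out ≈ 2.57 mV

First combine the lower leg with the load: R2 ‖ R_L = 9.949 Ω.
Now apply the divider: V_out = 6.93 × 0.3706 = 2.568 mV.
(Unloaded it would be 3.56 mV; the load pulls it down.)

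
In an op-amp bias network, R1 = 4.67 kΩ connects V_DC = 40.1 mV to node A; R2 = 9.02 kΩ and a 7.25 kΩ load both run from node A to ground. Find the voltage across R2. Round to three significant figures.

V_out ≈ 18.5 mV

R2 ‖ R_L = (9.02 × 7.25)/(9.02 + 7.25) = 4.019 kΩ.
Voltage divider with the loaded lower leg: V_out = 40.1 × 4.019/(4.67 + 4.019) = 40.1 × 0.4626 = 18.55 mV.
(Unloaded it would be 26.4 mV; the load pulls it down.)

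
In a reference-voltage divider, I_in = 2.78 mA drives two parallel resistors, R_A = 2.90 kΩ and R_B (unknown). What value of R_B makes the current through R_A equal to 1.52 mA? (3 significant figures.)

Two-branch current divider: I_A = I_in · R_B/(R_A + R_B).
With f = 0.5468, R_B = R_A · f/(1−f) = 2.90 × 1.206 = 3.498 kΩ.

R_B ≈ 3.50 kΩ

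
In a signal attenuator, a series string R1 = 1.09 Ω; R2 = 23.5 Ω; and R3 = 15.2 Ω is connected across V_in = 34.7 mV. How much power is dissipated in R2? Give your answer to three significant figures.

P ≈ 17.9 µW

Series current I = V_in/ΣR = 34.7/39.79 = 0.8721 mA.
P = I²R = 0.7605 × 23.5 = 17.87 µW.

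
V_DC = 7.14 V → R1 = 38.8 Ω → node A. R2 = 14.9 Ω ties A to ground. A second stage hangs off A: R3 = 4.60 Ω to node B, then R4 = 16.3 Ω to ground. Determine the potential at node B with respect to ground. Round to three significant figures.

Node A sees R2 in parallel with the series input of stage 2, R3 + R4 = 20.90 Ω.
R2 ‖ (R3+R4) = 8.699 Ω.
So V_A = 7.14 × 0.1831 = 1.308 V.
Then the unloaded second divider: V_B = V_A × R4/(R3+R4) = 1.308 × 0.7799 = 1.020 V.

V_B ≈ 1.02 V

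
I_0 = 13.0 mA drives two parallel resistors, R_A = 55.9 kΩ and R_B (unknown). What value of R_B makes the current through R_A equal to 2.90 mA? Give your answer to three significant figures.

In a two-way split, I_A/I_0 = R_B/(R_A + R_B).
With f = 0.2231, R_B = R_A · f/(1−f) = 55.9 × 0.2871 = 16.05 kΩ.

R_B ≈ 16.1 kΩ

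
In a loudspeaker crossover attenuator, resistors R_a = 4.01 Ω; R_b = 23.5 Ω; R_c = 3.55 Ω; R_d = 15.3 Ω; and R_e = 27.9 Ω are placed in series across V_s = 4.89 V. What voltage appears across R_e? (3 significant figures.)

V ≈ 1.84 V

Series total: ΣR = 4.01 + 23.5 + 3.55 + 15.3 + 27.9 = 74.26 Ω.
Voltage divider: V = V_s · (27.90 / 74.26) = 4.89 × 0.3757 = 1.837 V.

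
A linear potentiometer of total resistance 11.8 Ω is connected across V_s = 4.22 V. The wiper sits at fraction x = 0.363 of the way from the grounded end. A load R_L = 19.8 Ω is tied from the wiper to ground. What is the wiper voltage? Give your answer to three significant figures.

V_out ≈ 1.35 V

Lower segment x·R_p = 4.283 Ω; upper segment (1−x)·R_p = 7.517 Ω.
Lower segment in parallel with the load: 4.283 ‖ 19.8 = 3.522 Ω.
Then V_out = V_s · 3.522/(7.517 + 3.522) = 1.346 V.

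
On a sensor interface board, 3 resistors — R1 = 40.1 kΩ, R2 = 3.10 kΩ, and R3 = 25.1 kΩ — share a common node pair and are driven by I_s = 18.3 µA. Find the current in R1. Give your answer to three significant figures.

ΣG = 1/40.1 + 1/3.10 + 1/25.1 = 0.3874.
R1 takes the fraction G_k/ΣG = 0.02494/0.3874 = 0.06438, so I = 18.3 × 0.06438 = 1.178 µA.

I ≈ 1.18 µA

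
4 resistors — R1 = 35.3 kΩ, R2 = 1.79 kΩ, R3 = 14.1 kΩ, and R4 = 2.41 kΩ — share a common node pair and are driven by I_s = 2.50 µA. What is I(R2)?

ΣG = 1/35.3 + 1/1.79 + 1/14.1 + 1/2.41 = 1.073.
By the current-divider rule, I = I_s · G_k/ΣG = 2.50 × 0.5207 = 1.302 µA.

I ≈ 1.30 µA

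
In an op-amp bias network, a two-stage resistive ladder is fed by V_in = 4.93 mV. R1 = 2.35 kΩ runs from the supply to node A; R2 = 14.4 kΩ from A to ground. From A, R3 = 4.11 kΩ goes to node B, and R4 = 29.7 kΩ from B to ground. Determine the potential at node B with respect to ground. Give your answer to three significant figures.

The second stage (R3 + R4 = 33.81 kΩ) loads node A in parallel with R2.
Effective lower resistance at A: R2 ‖ 33.81 = 10.10 kΩ.
So V_A = 4.93 × 0.8112 = 3.999 mV.
V_B = V_A × 0.8784 = 3.513 mV.

V_B ≈ 3.51 mV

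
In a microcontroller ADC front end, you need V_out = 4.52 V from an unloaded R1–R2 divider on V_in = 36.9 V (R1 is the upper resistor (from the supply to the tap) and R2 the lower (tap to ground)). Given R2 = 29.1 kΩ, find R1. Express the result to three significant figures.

Required fraction k = V_out/V_in = 0.1225.
So R1 = R2 · (V_in/V_out − 1) = 29.1 × (36.9/4.52 − 1) = 29.1 × 7.164 = 208.5 kΩ.

R1 ≈ 208 kΩ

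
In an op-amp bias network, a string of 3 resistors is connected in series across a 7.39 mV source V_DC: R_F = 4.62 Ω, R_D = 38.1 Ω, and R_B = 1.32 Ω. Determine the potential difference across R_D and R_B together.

V ≈ 6.61 mV

Total series resistance ΣR = 4.62 + 38.1 + 1.32 = 44.04 Ω.
R_{R_D..R_B} = 38.1 + 1.32 = 39.42 Ω.
V = V_DC · R/ΣR = 7.39 × 0.8951 = 6.615 mV.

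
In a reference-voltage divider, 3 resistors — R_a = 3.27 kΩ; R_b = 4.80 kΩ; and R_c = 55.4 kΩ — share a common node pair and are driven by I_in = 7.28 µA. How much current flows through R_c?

Total conductance ΣG = 1/3.27 + 1/4.80 + 1/55.4 = 0.5322 (units of 1/kΩ).
By the current-divider rule, I = I_in · G_k/ΣG = 7.28 × 0.03392 = 0.2469 µA.

I ≈ 0.247 µA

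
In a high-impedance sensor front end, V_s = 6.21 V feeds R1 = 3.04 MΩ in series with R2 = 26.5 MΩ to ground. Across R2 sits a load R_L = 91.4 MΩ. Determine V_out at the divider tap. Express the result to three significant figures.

The load sits in parallel with R2, giving an effective lower resistance R2' = R2·R_L/(R2+R_L) = 20.54 MΩ.
Now apply the divider: V_out = 6.21 × 0.8711 = 5.410 V.

V_out ≈ 5.41 V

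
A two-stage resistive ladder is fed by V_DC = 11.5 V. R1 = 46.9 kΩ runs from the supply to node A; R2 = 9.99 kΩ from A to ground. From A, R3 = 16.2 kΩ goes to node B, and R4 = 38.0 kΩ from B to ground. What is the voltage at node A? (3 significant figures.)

V_A ≈ 1.75 V

The second stage (R3 + R4 = 54.20 kΩ) loads node A in parallel with R2.
R2 ‖ (R3+R4) = 8.435 kΩ.
V_A = 11.5 × 8.435/(46.9 + 8.435) = 1.753 V.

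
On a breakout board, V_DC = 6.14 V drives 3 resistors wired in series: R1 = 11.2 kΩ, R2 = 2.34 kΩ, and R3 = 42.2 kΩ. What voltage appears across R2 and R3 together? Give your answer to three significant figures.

V ≈ 4.91 V

Series total: ΣR = 11.2 + 2.34 + 42.2 = 55.74 kΩ.
R_{R2..R3} = 2.34 + 42.2 = 44.54 kΩ.
By the voltage-divider rule, V = 6.14 × 44.54/55.74 = 4.906 V.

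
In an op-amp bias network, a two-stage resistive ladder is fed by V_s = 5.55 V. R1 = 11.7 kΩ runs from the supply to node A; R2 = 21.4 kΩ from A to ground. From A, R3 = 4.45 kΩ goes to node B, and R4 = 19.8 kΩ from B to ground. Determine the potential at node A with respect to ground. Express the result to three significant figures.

V_A ≈ 2.74 V

Node A sees R2 in parallel with the series input of stage 2, R3 + R4 = 24.25 kΩ.
R2 ‖ (R3+R4) = 11.37 kΩ.
So V_A = 5.55 × 0.4928 = 2.735 V.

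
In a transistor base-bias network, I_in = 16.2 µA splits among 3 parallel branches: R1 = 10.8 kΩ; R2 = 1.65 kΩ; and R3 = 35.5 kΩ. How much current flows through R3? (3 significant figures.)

Conductances: ΣG = 1/10.8 + 1/1.65 + 1/35.5 = 0.7268 (1/kΩ).
Current divider: I(R3) = I_in · G_k/ΣG = 16.2 × (0.02817/0.7268) = 16.2 × 0.03876 = 0.6279 µA.

I ≈ 0.628 µA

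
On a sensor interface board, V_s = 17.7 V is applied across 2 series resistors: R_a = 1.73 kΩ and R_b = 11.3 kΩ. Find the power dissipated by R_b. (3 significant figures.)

The common current is I = 17.7/13.03 = 1.358 mA.
P(R_b) = I²·R_b = (1.358)² × 11.3 = 20.85 mW.

P ≈ 20.9 mW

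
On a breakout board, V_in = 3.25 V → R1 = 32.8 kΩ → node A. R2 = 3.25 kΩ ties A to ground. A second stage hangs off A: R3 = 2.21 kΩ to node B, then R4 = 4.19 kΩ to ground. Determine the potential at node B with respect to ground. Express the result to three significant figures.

Looking into the second stage from A: R3 + R4 = 6.400 kΩ appears in parallel with R2.
R2 ‖ (R3+R4) = 2.155 kΩ.
V_A = 3.25 × 2.155/(32.8 + 2.155) = 0.2004 V.
Then the unloaded second divider: V_B = V_A × R4/(R3+R4) = 0.2004 × 0.6547 = 0.1312 V.

V_B ≈ 0.131 V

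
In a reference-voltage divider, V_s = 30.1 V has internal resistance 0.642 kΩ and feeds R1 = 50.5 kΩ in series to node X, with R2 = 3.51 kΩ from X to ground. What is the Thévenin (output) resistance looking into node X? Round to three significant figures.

R_th ≈ 3.28 kΩ

R1' = 0.642 + 50.5 = 51.14 kΩ (source resistance + R1).
Zeroing V_s shorts the top of R1' to ground, so R_th = R1' ‖ R2 = 3.285 kΩ.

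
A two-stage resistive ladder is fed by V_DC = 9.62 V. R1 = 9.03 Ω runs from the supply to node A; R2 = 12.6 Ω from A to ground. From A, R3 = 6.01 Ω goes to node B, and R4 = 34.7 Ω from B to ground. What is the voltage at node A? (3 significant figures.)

Node A sees R2 in parallel with the series input of stage 2, R3 + R4 = 40.71 Ω.
R2 ‖ (R3+R4) = 9.622 Ω.
First divider: V_A = V_DC · 9.622/(9.03 + 9.622) = 4.963 V.

V_A ≈ 4.96 V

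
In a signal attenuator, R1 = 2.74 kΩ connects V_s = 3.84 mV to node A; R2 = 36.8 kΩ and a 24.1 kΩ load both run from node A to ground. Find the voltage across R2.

V_out ≈ 3.23 mV

First combine the lower leg with the load: R2 ‖ R_L = 14.56 kΩ.
Now apply the divider: V_out = 3.84 × 0.8416 = 3.232 mV.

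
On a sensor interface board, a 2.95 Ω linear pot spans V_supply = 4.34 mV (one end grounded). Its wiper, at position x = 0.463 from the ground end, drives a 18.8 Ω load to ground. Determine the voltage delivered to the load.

Lower segment x·R_p = 1.366 Ω; upper segment (1−x)·R_p = 1.584 Ω.
Lower segment in parallel with the load: 1.366 ‖ 18.8 = 1.273 Ω.
V_out = 4.34 × 1.273/(1.584 + 1.273) = 1.934 mV.

V_out ≈ 1.93 mV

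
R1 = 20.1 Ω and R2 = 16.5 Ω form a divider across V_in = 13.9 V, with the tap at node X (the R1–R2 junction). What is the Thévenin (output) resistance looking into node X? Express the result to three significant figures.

R_th ≈ 9.06 Ω

Looking into X with the source shorted: R_th = R1·R2/(R1+R2) = 20.10 × 16.5/36.60 = 9.061 Ω.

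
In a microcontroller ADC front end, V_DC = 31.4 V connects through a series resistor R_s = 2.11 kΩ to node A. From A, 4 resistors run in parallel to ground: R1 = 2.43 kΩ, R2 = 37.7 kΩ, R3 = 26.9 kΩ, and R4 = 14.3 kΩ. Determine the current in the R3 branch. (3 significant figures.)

Parallel bank: R_p = 1/(1/2.43 + 1/37.7 + 1/26.9 + 1/14.3) = 1.834 kΩ.
Node voltage V_A = V_DC · R_p/(R_s + R_p) = 31.4 × 0.4651 = 14.60 V.
I(R3) = V_A / R3 = 14.60/26.9 = 0.5429 mA.

I ≈ 0.543 mA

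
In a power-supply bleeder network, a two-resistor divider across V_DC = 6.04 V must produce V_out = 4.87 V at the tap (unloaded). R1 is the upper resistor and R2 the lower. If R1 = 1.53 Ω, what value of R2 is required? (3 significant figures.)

R2 ≈ 6.37 Ω

The divider ratio is R2/(R1+R2) = 4.87/6.04 = 0.8063.
Rearranging, R2 = R1·k/(1−k) = 1.53 × 4.162 = 6.368 Ω.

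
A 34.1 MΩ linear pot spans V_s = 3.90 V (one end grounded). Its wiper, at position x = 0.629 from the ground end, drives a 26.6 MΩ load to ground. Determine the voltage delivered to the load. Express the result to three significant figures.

Split the track: R_lower = x·R_p = 21.45 MΩ, R_upper = (1−x)·R_p = 12.65 MΩ.
R_L loads the lower segment: effective lower R = 11.87 MΩ.
V_out = 3.90 × 11.87/(12.65 + 11.87) = 1.888 V.
(Unloaded: V_out = x·V_s = 2.45 V.)

V_out ≈ 1.89 V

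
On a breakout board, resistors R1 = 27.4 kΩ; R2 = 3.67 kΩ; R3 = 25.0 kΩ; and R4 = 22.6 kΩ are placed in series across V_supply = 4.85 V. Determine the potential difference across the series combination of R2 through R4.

Total series resistance ΣR = 27.4 + 3.67 + 25.0 + 22.6 = 78.67 kΩ.
R_{R2..R4} = 3.67 + 25.0 + 22.6 = 51.27 kΩ.
V = V_supply · R/ΣR = 4.85 × 0.6517 = 3.161 V.

V ≈ 3.16 V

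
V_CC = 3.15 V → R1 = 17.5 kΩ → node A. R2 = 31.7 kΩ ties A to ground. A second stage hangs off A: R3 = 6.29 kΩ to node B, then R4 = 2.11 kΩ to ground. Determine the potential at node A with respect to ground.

V_A ≈ 0.866 V

Looking into the second stage from A: R3 + R4 = 8.400 kΩ appears in parallel with R2.
Effective lower resistance at A: R2 ‖ 8.400 = 6.640 kΩ.
V_A = 3.15 × 6.640/(17.5 + 6.640) = 0.8665 V.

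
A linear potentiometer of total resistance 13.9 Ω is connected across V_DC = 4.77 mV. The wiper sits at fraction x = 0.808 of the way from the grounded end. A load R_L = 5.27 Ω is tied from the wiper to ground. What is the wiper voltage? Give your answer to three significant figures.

The pot divides into 2.669 Ω above the wiper and 11.23 Ω below.
R_L loads the lower segment: effective lower R = 3.587 Ω.
V_out = 4.77 × 3.587/(2.669 + 3.587) = 2.735 mV.

V_out ≈ 2.74 mV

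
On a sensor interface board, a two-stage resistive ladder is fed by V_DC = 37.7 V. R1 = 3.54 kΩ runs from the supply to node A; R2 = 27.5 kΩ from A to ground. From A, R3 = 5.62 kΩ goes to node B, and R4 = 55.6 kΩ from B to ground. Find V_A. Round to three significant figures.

V_A ≈ 31.8 V

Looking into the second stage from A: R3 + R4 = 61.22 kΩ appears in parallel with R2.
R2 ‖ (R3+R4) = 18.98 kΩ.
First divider: V_A = V_DC · 18.98/(3.54 + 18.98) = 31.77 V.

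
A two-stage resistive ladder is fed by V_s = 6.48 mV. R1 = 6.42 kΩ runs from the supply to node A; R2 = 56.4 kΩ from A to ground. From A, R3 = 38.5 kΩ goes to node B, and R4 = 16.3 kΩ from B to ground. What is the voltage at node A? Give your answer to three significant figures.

V_A ≈ 5.26 mV

The second stage (R3 + R4 = 54.80 kΩ) loads node A in parallel with R2.
Effective lower resistance at A: R2 ‖ 54.80 = 27.79 kΩ.
So V_A = 6.48 × 0.8124 = 5.264 mV.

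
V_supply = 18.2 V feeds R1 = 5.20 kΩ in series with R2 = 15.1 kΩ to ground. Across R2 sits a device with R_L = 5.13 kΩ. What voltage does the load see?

V_out ≈ 7.72 V

First combine the lower leg with the load: R2 ‖ R_L = 3.829 kΩ.
Now apply the divider: V_out = 18.2 × 0.4241 = 7.718 V.
(Unloaded it would be 13.5 V; the load pulls it down.)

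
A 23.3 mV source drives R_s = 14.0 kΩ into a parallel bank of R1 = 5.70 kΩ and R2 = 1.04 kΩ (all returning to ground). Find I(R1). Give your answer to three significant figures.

I ≈ 0.242 µA

Combine the parallel branches: R_p = (1/5.70 + 1/1.04)⁻¹ = 0.8795 kΩ.
V_A = 23.3 × 0.8795/14.88 = 1.377 mV.
Branch current I = V_A/R1 = 1.377/5.70 = 0.2416 µA.
(Equivalently: I_total = 1.566 µA, then current-divider fraction G_k/ΣG = 0.1543.)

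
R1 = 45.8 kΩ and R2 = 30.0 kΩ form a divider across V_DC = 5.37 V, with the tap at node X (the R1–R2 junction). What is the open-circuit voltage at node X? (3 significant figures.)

With X open, the divider is unloaded: V_th = 5.37 × 30.0/75.80 = 2.125 V.

V_th ≈ 2.13 V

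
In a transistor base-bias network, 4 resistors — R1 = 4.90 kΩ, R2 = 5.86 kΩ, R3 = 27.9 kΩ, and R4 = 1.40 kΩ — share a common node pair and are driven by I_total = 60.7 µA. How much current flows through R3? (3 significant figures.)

I ≈ 1.93 µA

Conductances: ΣG = 1/4.90 + 1/5.86 + 1/27.9 + 1/1.40 = 1.125 (1/kΩ).
R3 takes the fraction G_k/ΣG = 0.03584/1.125 = 0.03186, so I = 60.7 × 0.03186 = 1.934 µA.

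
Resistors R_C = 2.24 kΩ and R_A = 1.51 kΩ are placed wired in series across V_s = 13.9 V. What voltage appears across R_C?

V ≈ 8.30 V

Total series resistance ΣR = 2.24 + 1.51 = 3.750 kΩ.
V = V_s · R/ΣR = 13.9 × 0.5973 = 8.303 V.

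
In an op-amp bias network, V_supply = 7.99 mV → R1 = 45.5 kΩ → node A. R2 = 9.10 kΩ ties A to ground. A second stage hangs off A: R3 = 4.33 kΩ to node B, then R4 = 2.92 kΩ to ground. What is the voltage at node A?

Node A sees R2 in parallel with the series input of stage 2, R3 + R4 = 7.250 kΩ.
Effective lower resistance at A: R2 ‖ 7.250 = 4.035 kΩ.
So V_A = 7.99 × 0.08146 = 0.6509 mV.

V_A ≈ 0.651 mV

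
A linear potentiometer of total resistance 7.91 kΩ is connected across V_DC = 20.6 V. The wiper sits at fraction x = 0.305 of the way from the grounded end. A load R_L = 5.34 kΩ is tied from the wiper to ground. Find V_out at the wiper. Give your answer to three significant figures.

V_out ≈ 4.78 V

Lower segment x·R_p = 2.413 kΩ; upper segment (1−x)·R_p = 5.497 kΩ.
(x·R_p) ‖ R_L = 1.662 kΩ.
Then V_out = V_DC · 1.662/(5.497 + 1.662) = 4.782 V.
(Unloaded: V_out = x·V_DC = 6.28 V.)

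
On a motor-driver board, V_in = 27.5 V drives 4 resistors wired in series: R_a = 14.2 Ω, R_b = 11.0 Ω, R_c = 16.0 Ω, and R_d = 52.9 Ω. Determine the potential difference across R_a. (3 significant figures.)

Series total: ΣR = 14.2 + 11.0 + 16.0 + 52.9 = 94.10 Ω.
V = V_in · R/ΣR = 27.5 × 0.1509 = 4.150 V.

V ≈ 4.15 V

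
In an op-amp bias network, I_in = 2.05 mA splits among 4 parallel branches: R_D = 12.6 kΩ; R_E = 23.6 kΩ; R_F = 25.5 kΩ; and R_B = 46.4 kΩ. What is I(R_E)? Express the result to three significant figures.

I ≈ 0.476 mA

Total conductance ΣG = 1/12.6 + 1/23.6 + 1/25.5 + 1/46.4 = 0.1825 (units of 1/kΩ).
By the current-divider rule, I = I_in · G_k/ΣG = 2.05 × 0.2322 = 0.4760 mA.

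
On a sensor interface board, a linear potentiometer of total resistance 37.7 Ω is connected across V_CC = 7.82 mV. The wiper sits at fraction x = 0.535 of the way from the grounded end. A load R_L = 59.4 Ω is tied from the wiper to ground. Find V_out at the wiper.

Lower segment x·R_p = 20.17 Ω; upper segment (1−x)·R_p = 17.53 Ω.
Lower segment in parallel with the load: 20.17 ‖ 59.4 = 15.06 Ω.
Then V_out = V_CC · 15.06/(17.53 + 15.06) = 3.613 mV.
(Unloaded: V_out = x·V_CC = 4.18 mV.)

V_out ≈ 3.61 mV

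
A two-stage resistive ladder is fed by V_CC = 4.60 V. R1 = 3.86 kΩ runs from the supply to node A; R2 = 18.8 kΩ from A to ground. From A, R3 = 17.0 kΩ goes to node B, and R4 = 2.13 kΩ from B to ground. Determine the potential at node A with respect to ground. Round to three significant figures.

V_A ≈ 3.27 V

The second stage (R3 + R4 = 19.13 kΩ) loads node A in parallel with R2.
Effective lower resistance at A: R2 ‖ 19.13 = 9.482 kΩ.
First divider: V_A = V_CC · 9.482/(3.86 + 9.482) = 3.269 V.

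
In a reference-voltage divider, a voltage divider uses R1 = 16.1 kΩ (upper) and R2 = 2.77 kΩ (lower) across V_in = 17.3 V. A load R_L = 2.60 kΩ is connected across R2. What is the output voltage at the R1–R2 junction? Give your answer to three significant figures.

V_out ≈ 1.33 V

First combine the lower leg with the load: R2 ‖ R_L = 1.341 kΩ.
Now apply the divider: V_out = 17.3 × 0.07690 = 1.330 V.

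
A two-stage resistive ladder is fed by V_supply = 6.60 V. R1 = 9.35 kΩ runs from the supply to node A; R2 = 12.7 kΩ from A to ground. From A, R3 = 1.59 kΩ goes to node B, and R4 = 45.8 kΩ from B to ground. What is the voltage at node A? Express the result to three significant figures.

V_A ≈ 3.41 V

The second stage (R3 + R4 = 47.39 kΩ) loads node A in parallel with R2.
Effective lower resistance at A: R2 ‖ 47.39 = 10.02 kΩ.
So V_A = 6.60 × 0.5172 = 3.413 V.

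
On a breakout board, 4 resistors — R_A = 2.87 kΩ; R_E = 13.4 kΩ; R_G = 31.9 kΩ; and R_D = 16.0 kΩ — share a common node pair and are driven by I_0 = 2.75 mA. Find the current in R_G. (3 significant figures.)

I ≈ 0.167 mA

ΣG = 1/2.87 + 1/13.4 + 1/31.9 + 1/16.0 = 0.5169.
By the current-divider rule, I = I_0 · G_k/ΣG = 2.75 × 0.06065 = 0.1668 mA.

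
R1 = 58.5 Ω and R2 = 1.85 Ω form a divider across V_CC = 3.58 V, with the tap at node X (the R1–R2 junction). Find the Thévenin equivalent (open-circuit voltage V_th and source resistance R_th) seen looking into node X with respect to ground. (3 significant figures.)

V_th ≈ 0.110 V, R_th ≈ 1.79 Ω

With X open, the divider is unloaded: V_th = 3.58 × 1.85/60.35 = 0.1097 V.
Looking into X with the source shorted: R_th = R1·R2/(R1+R2) = 58.50 × 1.85/60.35 = 1.793 Ω.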